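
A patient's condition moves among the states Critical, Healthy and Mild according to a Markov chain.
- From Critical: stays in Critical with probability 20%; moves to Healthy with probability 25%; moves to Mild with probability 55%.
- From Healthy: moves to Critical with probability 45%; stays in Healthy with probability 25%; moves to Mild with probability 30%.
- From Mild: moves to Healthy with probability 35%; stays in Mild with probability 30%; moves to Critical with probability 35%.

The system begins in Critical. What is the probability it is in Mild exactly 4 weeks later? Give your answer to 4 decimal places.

0.3822

Propagate the distribution vector 4 weeks from Critical.
After 0 weeks: (1.0000, 0.0000, 0.0000)
After 1 week: (0.2000, 0.2500, 0.5500)
After 2 weeks: (0.3450, 0.3050, 0.3500)
After 3 weeks: (0.3288, 0.2850, 0.3863)
After 4 weeks: (0.3292, 0.2886, 0.3822)
P(in Mild after 4 weeks) = 0.3822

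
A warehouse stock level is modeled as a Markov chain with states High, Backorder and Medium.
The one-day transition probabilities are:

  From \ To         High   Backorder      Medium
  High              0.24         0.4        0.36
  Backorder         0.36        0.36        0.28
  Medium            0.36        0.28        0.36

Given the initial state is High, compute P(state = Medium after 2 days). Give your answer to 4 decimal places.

Sum over the intermediate state after 1 day:
P = P(High→High)·P(High→Medium) + P(High→Backorder)·P(Backorder→Medium) + P(High→Medium)·P(Medium→Medium)
  = 0.24×0.36 + 0.4×0.28 + 0.36×0.36
  = 0.0864 + 0.1120 + 0.1296 = 0.3280

0.3280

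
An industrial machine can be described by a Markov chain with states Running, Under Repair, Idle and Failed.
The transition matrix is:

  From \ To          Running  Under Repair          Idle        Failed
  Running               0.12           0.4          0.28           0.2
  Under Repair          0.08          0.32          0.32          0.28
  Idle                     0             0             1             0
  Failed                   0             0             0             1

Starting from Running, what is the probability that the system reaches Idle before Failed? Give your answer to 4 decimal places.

Let h(s) be the probability of absorption at Idle starting from transient state s. Then h(Idle) = 1 and h(Failed) = 0. By first-step analysis:
h(Running) = 0.12·h(Running) + 0.4·h(Under Repair) + 0.28·1 + 0.2·0
h(Under Repair) = 0.08·h(Running) + 0.32·h(Under Repair) + 0.32·1 + 0.28·0
Solving: h(Running) = 0.5621, h(Under Repair) = 0.5367.
Starting from Running, the probability is 0.5621.

0.5621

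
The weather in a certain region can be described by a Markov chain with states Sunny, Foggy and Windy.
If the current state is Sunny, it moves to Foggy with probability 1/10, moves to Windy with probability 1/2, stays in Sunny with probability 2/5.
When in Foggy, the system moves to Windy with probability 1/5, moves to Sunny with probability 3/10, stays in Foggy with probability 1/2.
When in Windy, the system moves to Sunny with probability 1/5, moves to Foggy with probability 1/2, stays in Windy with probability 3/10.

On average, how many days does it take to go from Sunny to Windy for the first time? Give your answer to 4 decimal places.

2.2222

Let t(s) be the expected number of days to first reach Windy from state s, with t(Windy) = 0. Conditioning on the first day:
t(Sunny) = 1 + 0.4·t(Sunny) + 0.1·t(Foggy)
t(Foggy) = 1 + 0.3·t(Sunny) + 0.5·t(Foggy)
Solving: t(Sunny) = 2.2222, t(Foggy) = 3.3333.
Expected days from Sunny to Windy: 2.2222.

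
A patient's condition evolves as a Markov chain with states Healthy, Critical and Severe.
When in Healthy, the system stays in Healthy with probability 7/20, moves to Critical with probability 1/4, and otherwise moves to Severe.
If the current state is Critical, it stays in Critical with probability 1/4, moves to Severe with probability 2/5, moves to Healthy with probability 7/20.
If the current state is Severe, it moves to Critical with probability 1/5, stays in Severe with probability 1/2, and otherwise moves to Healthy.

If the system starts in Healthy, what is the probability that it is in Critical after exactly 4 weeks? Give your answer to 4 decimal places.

0.2278

Propagate the distribution vector 4 weeks from Healthy.
After 0 weeks: (1.0000, 0.0000, 0.0000)
After 1 week: (0.3500, 0.2500, 0.4000)
After 2 weeks: (0.3300, 0.2300, 0.4400)
After 3 weeks: (0.3280, 0.2280, 0.4440)
After 4 weeks: (0.3278, 0.2278, 0.4444)
P(in Critical after 4 weeks) = 0.2278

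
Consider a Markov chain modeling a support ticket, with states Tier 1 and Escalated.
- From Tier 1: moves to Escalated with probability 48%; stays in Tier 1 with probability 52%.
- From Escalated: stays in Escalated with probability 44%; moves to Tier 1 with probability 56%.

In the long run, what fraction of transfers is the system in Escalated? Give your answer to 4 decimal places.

0.4615

Let the stationary distribution be π with π = πP and π_1 + π_2 = 1.
π_1 = 0.52·π_1 + 0.56·π_2
Solving with the normalization constraint gives π = (0.5385, 0.4615).
So the stationary probability of Escalated is 0.4615.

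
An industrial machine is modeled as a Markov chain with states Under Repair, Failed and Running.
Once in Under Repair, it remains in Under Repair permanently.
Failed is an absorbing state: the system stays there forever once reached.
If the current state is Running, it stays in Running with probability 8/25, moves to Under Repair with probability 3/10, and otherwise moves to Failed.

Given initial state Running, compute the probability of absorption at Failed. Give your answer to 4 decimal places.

Let h(s) be the probability of absorption at Failed starting from transient state s. Then h(Failed) = 1 and h(Under Repair) = 0. By first-step analysis:
h(Running) = 0.3·0 + 0.38·1 + 0.32·h(Running)
Solving: h(Running) = 0.5588.
Starting from Running, the probability is 0.5588.

0.5588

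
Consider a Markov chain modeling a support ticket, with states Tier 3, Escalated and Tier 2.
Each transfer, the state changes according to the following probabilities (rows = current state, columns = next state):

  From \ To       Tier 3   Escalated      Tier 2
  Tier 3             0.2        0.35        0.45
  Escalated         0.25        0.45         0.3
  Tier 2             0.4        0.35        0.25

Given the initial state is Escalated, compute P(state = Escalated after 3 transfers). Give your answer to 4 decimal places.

Propagate the distribution vector 3 transfers from Escalated.
After 0 transfers: (0.0000, 1.0000, 0.0000)
After 1 transfer: (0.2500, 0.4500, 0.3000)
After 2 transfers: (0.2825, 0.3950, 0.3225)
After 3 transfers: (0.2843, 0.3895, 0.3263)
P(in Escalated after 3 transfers) = 0.3895

0.3895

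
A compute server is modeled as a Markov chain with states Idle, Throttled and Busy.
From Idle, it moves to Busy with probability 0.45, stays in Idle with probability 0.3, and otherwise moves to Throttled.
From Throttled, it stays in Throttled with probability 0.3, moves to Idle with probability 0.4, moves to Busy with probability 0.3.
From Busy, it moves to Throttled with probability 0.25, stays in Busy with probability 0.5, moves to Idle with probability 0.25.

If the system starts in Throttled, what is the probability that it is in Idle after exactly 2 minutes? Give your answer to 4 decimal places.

0.3150

Sum over the intermediate state after 1 minute:
P = P(Throttled→Idle)·P(Idle→Idle) + P(Throttled→Throttled)·P(Throttled→Idle) + P(Throttled→Busy)·P(Busy→Idle)
  = 0.4×0.3 + 0.3×0.4 + 0.3×0.25
  = 0.1200 + 0.1200 + 0.0750 = 0.3150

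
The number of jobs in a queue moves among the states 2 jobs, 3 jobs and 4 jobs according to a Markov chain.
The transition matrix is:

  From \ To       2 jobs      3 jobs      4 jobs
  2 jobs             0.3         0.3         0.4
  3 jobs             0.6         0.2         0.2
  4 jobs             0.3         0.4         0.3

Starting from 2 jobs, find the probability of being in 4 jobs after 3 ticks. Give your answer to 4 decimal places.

0.3080

Propagate the distribution vector 3 ticks from 2 jobs.
After 0 ticks: (1.0000, 0.0000, 0.0000)
After 1 tick: (0.3000, 0.3000, 0.4000)
After 2 ticks: (0.3900, 0.3100, 0.3000)
After 3 ticks: (0.3930, 0.2990, 0.3080)
P(in 4 jobs after 3 ticks) = 0.3080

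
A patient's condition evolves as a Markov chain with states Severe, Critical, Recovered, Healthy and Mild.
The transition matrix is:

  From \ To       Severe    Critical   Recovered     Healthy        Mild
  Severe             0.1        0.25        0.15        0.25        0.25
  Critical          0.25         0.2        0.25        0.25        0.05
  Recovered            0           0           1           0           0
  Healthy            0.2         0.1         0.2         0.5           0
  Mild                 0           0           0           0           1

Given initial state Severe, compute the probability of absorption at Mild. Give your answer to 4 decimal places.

Let h(s) be the probability of absorption at Mild starting from transient state s. Then h(Mild) = 1 and h(Recovered) = 0. By first-step analysis:
h(Severe) = 0.1·h(Severe) + 0.25·h(Critical) + 0.15·0 + 0.25·h(Healthy) + 0.25·1
h(Critical) = 0.25·h(Severe) + 0.2·h(Critical) + 0.25·0 + 0.25·h(Healthy) + 0.05·1
h(Healthy) = 0.2·h(Severe) + 0.1·h(Critical) + 0.2·0 + 0.5·h(Healthy)
Solving: h(Severe) = 0.4091, h(Critical) = 0.2576, h(Healthy) = 0.2152.
Starting from Severe, the probability is 0.4091.

0.4091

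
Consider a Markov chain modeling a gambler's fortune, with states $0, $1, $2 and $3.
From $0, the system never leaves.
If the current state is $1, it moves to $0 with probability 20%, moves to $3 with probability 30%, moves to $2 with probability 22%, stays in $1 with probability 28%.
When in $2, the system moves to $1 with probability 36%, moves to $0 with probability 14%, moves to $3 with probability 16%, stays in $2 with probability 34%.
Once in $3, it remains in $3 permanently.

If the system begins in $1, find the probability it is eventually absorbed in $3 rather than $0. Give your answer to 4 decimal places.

0.5889

Let h(s) be the probability of absorption at $3 starting from transient state s. Then h($3) = 1 and h($0) = 0. By first-step analysis:
h($1) = 0.2·0 + 0.28·h($1) + 0.22·h($2) + 0.3·1
h($2) = 0.14·0 + 0.36·h($1) + 0.34·h($2) + 0.16·1
Solving: h($1) = 0.5889, h($2) = 0.5636.
Starting from $1, the probability is 0.5889.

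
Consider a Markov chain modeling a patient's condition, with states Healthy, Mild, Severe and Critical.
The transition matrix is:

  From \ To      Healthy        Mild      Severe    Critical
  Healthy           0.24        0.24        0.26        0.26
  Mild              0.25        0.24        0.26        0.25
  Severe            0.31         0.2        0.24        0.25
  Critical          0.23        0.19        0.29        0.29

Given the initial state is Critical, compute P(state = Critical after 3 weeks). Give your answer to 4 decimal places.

0.2631

Propagate the distribution vector 3 weeks from Critical.
After 0 weeks: (0.0000, 0.0000, 0.0000, 1.0000)
After 1 week: (0.2300, 0.1900, 0.2900, 0.2900)
After 2 weeks: (0.2593, 0.2139, 0.2629, 0.2639)
After 3 weeks: (0.2579, 0.2163, 0.2627, 0.2631)
P(in Critical after 3 weeks) = 0.2631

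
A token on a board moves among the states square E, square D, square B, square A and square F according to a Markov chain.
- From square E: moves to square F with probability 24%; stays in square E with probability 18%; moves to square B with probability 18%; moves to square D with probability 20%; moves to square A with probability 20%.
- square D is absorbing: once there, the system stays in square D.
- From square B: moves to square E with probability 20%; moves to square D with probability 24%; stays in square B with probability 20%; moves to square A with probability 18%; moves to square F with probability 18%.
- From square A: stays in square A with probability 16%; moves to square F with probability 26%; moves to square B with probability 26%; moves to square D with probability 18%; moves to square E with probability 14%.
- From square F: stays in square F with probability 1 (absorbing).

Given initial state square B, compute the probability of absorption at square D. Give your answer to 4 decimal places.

0.5190

Let h(s) be the probability of absorption at square D starting from transient state s. Then h(square D) = 1 and h(square F) = 0. By first-step analysis:
h(square E) = 0.18·h(square E) + 0.2·1 + 0.18·h(square B) + 0.2·h(square A) + 0.24·0
h(square B) = 0.2·h(square E) + 0.24·1 + 0.2·h(square B) + 0.18·h(square A) + 0.18·0
h(square A) = 0.14·h(square E) + 0.18·1 + 0.26·h(square B) + 0.16·h(square A) + 0.26·0
Solving: h(square E) = 0.4683, h(square B) = 0.5190, h(square A) = 0.4530.
Starting from square B, the probability is 0.5190.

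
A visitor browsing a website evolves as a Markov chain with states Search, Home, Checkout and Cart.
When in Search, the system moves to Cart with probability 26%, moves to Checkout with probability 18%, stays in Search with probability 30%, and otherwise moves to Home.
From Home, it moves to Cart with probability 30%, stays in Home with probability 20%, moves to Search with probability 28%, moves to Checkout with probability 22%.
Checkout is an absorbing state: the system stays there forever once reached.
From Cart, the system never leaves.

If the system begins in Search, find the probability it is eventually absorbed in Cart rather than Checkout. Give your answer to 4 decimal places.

0.5870

Let h(s) be the probability of absorption at Cart starting from transient state s. Then h(Cart) = 1 and h(Checkout) = 0. By first-step analysis:
h(Search) = 0.3·h(Search) + 0.26·h(Home) + 0.18·0 + 0.26·1
h(Home) = 0.28·h(Search) + 0.2·h(Home) + 0.22·0 + 0.3·1
Solving: h(Search) = 0.5870, h(Home) = 0.5805.
Starting from Search, the probability is 0.5870.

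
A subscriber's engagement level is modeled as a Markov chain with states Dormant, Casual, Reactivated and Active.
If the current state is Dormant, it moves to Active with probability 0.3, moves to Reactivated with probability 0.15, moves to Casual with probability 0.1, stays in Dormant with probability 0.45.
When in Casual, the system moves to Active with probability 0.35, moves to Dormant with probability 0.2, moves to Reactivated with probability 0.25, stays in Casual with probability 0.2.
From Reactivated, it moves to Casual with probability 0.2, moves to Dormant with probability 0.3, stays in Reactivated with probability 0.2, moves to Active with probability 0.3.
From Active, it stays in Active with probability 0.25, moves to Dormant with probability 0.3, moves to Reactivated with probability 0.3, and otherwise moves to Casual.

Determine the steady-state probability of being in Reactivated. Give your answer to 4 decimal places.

0.2201

Let the stationary distribution be π with π = πP and π_1 + π_2 + π_3 + π_4 = 1.
π_1 = 0.45·π_1 + 0.2·π_2 + 0.3·π_3 + 0.3·π_4
π_2 = 0.1·π_1 + 0.2·π_2 + 0.2·π_3 + 0.15·π_4
π_3 = 0.15·π_1 + 0.25·π_2 + 0.2·π_3 + 0.3·π_4
Solving with the normalization constraint gives π = (0.3351, 0.1518, 0.2201, 0.2929).
So the stationary probability of Reactivated is 0.2201.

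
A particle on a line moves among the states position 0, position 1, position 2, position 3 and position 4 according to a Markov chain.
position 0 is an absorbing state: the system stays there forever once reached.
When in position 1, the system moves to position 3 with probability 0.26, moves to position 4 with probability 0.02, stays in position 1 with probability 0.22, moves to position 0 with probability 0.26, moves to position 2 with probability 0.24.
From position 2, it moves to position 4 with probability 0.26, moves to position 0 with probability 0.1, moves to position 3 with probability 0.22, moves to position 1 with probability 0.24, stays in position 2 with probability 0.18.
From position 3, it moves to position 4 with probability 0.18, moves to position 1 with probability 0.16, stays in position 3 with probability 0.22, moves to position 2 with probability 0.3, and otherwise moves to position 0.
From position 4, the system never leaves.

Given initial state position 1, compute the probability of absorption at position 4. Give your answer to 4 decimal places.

Let h(s) be the probability of absorption at position 4 starting from transient state s. Then h(position 4) = 1 and h(position 0) = 0. By first-step analysis:
h(position 1) = 0.26·0 + 0.22·h(position 1) + 0.24·h(position 2) + 0.26·h(position 3) + 0.02·1
h(position 2) = 0.1·0 + 0.24·h(position 1) + 0.18·h(position 2) + 0.22·h(position 3) + 0.26·1
h(position 3) = 0.14·0 + 0.16·h(position 1) + 0.3·h(position 2) + 0.22·h(position 3) + 0.18·1
Solving: h(position 1) = 0.3760, h(position 2) = 0.5684, h(position 3) = 0.5265.
Starting from position 1, the probability is 0.3760.

0.3760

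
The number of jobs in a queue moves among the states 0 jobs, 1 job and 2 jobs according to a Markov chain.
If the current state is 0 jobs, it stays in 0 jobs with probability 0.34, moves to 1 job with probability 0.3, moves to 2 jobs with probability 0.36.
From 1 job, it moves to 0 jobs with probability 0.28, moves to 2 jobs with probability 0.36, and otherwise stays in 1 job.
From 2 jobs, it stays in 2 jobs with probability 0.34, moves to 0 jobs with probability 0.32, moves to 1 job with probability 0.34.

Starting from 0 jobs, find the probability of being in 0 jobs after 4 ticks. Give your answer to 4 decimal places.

Propagate the distribution vector 4 ticks from 0 jobs.
After 0 ticks: (1.0000, 0.0000, 0.0000)
After 1 tick: (0.3400, 0.3000, 0.3600)
After 2 ticks: (0.3148, 0.3324, 0.3528)
After 3 ticks: (0.3130, 0.3341, 0.3529)
After 4 ticks: (0.3129, 0.3342, 0.3529)
P(in 0 jobs after 4 ticks) = 0.3129

0.3129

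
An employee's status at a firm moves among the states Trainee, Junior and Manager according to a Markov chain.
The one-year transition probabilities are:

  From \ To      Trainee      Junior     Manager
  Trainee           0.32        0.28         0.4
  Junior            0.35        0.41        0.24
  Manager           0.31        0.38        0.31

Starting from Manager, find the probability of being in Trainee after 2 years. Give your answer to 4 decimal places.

Sum over the intermediate state after 1 year:
P = P(Manager→Trainee)·P(Trainee→Trainee) + P(Manager→Junior)·P(Junior→Trainee) + P(Manager→Manager)·P(Manager→Trainee)
  = 0.31×0.32 + 0.38×0.35 + 0.31×0.31
  = 0.0992 + 0.1330 + 0.0961 = 0.3283

0.3283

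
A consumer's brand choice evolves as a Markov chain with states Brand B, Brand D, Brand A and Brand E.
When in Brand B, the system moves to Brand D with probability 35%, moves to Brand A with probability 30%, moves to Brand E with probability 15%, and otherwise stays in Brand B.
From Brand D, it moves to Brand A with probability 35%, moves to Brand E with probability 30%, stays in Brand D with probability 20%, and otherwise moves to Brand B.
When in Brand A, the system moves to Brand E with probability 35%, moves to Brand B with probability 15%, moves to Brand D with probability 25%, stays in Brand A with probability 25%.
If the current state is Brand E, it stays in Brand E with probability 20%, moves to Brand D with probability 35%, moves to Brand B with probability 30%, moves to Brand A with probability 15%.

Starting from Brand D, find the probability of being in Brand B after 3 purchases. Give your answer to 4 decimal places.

0.1999

Propagate the distribution vector 3 purchases from Brand D.
After 0 purchases: (0.0000, 1.0000, 0.0000, 0.0000)
After 1 purchase: (0.1500, 0.2000, 0.3500, 0.3000)
After 2 purchases: (0.2025, 0.2850, 0.2475, 0.2650)
After 3 purchases: (0.1999, 0.2825, 0.2621, 0.2555)
P(in Brand B after 3 purchases) = 0.1999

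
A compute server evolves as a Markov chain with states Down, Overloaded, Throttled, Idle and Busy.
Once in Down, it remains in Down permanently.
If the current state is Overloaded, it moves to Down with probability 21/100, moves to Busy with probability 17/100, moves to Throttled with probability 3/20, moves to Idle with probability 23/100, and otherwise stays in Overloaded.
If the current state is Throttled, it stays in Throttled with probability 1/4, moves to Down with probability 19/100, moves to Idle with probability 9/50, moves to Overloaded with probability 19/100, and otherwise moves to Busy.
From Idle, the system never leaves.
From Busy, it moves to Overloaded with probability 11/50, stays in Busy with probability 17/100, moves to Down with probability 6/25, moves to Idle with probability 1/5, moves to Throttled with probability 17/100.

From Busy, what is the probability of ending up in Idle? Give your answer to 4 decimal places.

Let h(s) be the probability of absorption at Idle starting from transient state s. Then h(Idle) = 1 and h(Down) = 0. By first-step analysis:
h(Overloaded) = 0.21·0 + 0.24·h(Overloaded) + 0.15·h(Throttled) + 0.23·1 + 0.17·h(Busy)
h(Throttled) = 0.19·0 + 0.19·h(Overloaded) + 0.25·h(Throttled) + 0.18·1 + 0.19·h(Busy)
h(Busy) = 0.24·0 + 0.22·h(Overloaded) + 0.17·h(Throttled) + 0.2·1 + 0.17·h(Busy)
Solving: h(Overloaded) = 0.5052, h(Throttled) = 0.4883, h(Busy) = 0.4749.
Starting from Busy, the probability is 0.4749.

0.4749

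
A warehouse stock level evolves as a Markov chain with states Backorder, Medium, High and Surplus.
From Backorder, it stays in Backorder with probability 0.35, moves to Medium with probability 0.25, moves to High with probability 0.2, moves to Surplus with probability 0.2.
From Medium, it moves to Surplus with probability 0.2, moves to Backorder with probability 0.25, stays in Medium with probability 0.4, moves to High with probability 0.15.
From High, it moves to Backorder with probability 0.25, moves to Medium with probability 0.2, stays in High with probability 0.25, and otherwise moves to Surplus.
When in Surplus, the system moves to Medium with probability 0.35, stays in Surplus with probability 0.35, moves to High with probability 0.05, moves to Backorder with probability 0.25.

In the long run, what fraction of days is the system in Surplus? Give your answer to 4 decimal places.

Let the stationary distribution be π with π = πP and π_1 + π_2 + π_3 + π_4 = 1.
π_1 = 0.35·π_1 + 0.25·π_2 + 0.25·π_3 + 0.25·π_4
π_2 = 0.25·π_1 + 0.4·π_2 + 0.2·π_3 + 0.35·π_4
π_3 = 0.2·π_1 + 0.15·π_2 + 0.25·π_3 + 0.05·π_4
Solving with the normalization constraint gives π = (0.2778, 0.3149, 0.1539, 0.2534).
So the stationary probability of Surplus is 0.2534.

0.2534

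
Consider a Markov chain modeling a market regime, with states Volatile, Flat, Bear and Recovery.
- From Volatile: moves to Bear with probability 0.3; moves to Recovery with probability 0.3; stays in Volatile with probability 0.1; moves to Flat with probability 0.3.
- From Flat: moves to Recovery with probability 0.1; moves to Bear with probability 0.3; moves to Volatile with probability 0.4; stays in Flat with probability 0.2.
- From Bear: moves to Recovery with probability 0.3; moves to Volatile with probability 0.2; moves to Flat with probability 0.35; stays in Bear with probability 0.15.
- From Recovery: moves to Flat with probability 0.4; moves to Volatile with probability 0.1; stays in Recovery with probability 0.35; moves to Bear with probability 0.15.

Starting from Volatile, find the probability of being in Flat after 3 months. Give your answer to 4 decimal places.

Propagate the distribution vector 3 months from Volatile.
After 0 months: (1.0000, 0.0000, 0.0000, 0.0000)
After 1 month: (0.1000, 0.3000, 0.3000, 0.3000)
After 2 months: (0.2200, 0.3150, 0.2100, 0.2550)
After 3 months: (0.2155, 0.3045, 0.2303, 0.2498)
P(in Flat after 3 months) = 0.3045

0.3045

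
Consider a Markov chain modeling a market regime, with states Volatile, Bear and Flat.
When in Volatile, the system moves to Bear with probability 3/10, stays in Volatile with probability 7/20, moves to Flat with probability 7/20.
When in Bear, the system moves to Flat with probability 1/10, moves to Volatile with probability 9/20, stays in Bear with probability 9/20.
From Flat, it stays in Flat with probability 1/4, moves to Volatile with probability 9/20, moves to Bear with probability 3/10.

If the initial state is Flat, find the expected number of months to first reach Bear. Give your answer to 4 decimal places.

Let t(s) be the expected number of months to first reach Bear from state s, with t(Bear) = 0. Conditioning on the first month:
t(Volatile) = 1 + 0.35·t(Volatile) + 0.35·t(Flat)
t(Flat) = 1 + 0.45·t(Volatile) + 0.25·t(Flat)
Solving: t(Volatile) = 3.3333, t(Flat) = 3.3333.
Expected months from Flat to Bear: 3.3333.

3.3333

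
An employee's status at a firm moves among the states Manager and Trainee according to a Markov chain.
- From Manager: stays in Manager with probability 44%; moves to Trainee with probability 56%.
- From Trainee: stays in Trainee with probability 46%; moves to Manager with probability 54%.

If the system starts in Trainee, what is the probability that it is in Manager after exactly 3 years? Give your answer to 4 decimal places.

0.4914

Propagate the distribution vector 3 years from Trainee.
After 0 years: (0.0000, 1.0000)
After 1 year: (0.5400, 0.4600)
After 2 years: (0.4860, 0.5140)
After 3 years: (0.4914, 0.5086)
P(in Manager after 3 years) = 0.4914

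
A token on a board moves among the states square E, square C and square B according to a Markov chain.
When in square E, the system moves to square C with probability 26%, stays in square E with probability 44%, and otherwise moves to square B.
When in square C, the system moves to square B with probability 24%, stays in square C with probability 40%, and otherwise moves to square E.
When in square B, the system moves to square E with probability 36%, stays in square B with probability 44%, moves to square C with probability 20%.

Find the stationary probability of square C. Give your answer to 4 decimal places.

Let the stationary distribution be π with π = πP and π_1 + π_2 + π_3 = 1.
π_1 = 0.44·π_1 + 0.36·π_2 + 0.36·π_3
π_2 = 0.26·π_1 + 0.4·π_2 + 0.2·π_3
Solving with the normalization constraint gives π = (0.3913, 0.2793, 0.3293).
So the stationary probability of square C is 0.2793.

0.2793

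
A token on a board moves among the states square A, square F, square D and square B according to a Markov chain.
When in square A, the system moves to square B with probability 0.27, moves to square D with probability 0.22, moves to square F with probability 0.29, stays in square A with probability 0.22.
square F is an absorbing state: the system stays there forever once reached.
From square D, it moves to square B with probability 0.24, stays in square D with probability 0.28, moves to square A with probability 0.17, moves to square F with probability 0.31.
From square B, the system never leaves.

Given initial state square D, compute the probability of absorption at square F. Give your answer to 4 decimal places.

0.5553

Let h(s) be the probability of absorption at square F starting from transient state s. Then h(square F) = 1 and h(square B) = 0. By first-step analysis:
h(square A) = 0.22·h(square A) + 0.29·1 + 0.22·h(square D) + 0.27·0
h(square D) = 0.17·h(square A) + 0.31·1 + 0.28·h(square D) + 0.24·0
Solving: h(square A) = 0.5284, h(square D) = 0.5553.
Starting from square D, the probability is 0.5553.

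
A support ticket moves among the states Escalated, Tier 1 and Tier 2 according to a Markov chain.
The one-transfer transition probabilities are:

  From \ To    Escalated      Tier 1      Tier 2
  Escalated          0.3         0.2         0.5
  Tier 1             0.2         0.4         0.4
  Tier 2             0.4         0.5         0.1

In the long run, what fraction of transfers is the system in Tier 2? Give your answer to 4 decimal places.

0.3304

Let the stationary distribution be π with π = πP and π_1 + π_2 + π_3 = 1.
π_1 = 0.3·π_1 + 0.2·π_2 + 0.4·π_3
π_2 = 0.2·π_1 + 0.4·π_2 + 0.5·π_3
Solving with the normalization constraint gives π = (0.2957, 0.3739, 0.3304).
So the stationary probability of Tier 2 is 0.3304.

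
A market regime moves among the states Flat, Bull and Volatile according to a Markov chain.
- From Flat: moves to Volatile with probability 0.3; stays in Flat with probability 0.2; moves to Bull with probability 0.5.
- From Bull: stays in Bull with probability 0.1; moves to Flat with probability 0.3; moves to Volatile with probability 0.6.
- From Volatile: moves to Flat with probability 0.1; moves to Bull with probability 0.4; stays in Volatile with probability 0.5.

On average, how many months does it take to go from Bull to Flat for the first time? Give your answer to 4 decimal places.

5.2381

Let t(s) be the expected number of months to first reach Flat from state s, with t(Flat) = 0. Conditioning on the first month:
t(Bull) = 1 + 0.1·t(Bull) + 0.6·t(Volatile)
t(Volatile) = 1 + 0.4·t(Bull) + 0.5·t(Volatile)
Solving: t(Bull) = 5.2381, t(Volatile) = 6.1905.
Expected months from Bull to Flat: 5.2381.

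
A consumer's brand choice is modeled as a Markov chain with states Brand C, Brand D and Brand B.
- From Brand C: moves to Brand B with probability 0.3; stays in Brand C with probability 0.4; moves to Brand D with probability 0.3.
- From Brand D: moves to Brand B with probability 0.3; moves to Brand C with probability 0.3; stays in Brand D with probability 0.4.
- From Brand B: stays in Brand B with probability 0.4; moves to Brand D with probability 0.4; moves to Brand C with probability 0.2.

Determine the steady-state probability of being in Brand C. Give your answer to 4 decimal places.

Let the stationary distribution be π with π = πP and π_1 + π_2 + π_3 = 1.
π_1 = 0.4·π_1 + 0.3·π_2 + 0.2·π_3
π_2 = 0.3·π_1 + 0.4·π_2 + 0.4·π_3
Solving with the normalization constraint gives π = (0.2963, 0.3704, 0.3333).
So the stationary probability of Brand C is 0.2963.

0.2963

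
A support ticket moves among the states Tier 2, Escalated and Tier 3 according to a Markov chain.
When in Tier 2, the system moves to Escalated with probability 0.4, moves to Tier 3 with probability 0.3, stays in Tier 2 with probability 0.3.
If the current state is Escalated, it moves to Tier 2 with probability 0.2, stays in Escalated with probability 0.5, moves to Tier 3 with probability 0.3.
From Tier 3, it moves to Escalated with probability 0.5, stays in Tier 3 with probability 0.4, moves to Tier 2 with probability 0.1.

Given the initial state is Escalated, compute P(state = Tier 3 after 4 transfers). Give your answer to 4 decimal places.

Propagate the distribution vector 4 transfers from Escalated.
After 0 transfers: (0.0000, 1.0000, 0.0000)
After 1 transfer: (0.2000, 0.5000, 0.3000)
After 2 transfers: (0.1900, 0.4800, 0.3300)
After 3 transfers: (0.1860, 0.4810, 0.3330)
After 4 transfers: (0.1853, 0.4814, 0.3333)
P(in Tier 3 after 4 transfers) = 0.3333

0.3333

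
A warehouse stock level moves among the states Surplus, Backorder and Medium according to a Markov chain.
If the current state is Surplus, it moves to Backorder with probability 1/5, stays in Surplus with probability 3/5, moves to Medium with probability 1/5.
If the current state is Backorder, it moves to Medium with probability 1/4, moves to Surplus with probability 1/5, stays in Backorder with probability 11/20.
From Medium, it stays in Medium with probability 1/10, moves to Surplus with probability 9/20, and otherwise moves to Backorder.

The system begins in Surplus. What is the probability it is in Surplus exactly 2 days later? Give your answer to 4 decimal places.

Sum over the intermediate state after 1 day:
P = P(Surplus→Surplus)·P(Surplus→Surplus) + P(Surplus→Backorder)·P(Backorder→Surplus) + P(Surplus→Medium)·P(Medium→Surplus)
  = 0.6×0.6 + 0.2×0.2 + 0.2×0.45
  = 0.3600 + 0.0400 + 0.0900 = 0.4900

0.4900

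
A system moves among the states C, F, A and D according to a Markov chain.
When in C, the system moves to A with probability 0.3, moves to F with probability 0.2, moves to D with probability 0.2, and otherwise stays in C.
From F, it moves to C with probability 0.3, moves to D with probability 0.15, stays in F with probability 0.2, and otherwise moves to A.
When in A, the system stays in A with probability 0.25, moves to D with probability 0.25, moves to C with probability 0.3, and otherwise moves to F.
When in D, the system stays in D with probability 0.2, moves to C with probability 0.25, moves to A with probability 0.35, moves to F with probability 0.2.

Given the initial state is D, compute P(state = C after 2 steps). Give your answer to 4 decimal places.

Propagate the distribution vector 2 steps from D.
After 0 steps: (0.0000, 0.0000, 0.0000, 1.0000)
After 1 step: (0.2500, 0.2000, 0.3500, 0.2000)
After 2 steps: (0.2900, 0.2000, 0.3025, 0.2075)
P(in C after 2 steps) = 0.2900

0.2900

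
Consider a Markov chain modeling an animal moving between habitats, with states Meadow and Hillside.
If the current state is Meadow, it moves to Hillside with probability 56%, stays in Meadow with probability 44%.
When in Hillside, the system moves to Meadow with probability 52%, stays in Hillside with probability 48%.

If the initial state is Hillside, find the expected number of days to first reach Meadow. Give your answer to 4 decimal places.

1.9231

Let t(s) be the expected number of days to first reach Meadow from state s, with t(Meadow) = 0. Conditioning on the first day:
t(Hillside) = 1 + 0.48·t(Hillside)
Solving: t(Hillside) = 1.9231.
Expected days from Hillside to Meadow: 1.9231.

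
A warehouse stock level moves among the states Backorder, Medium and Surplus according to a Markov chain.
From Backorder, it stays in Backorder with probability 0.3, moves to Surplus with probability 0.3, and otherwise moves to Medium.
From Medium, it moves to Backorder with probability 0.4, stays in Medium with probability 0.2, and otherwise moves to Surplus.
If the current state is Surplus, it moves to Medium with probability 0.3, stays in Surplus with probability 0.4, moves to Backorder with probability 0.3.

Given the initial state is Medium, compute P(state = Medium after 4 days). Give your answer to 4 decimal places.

Propagate the distribution vector 4 days from Medium.
After 0 days: (0.0000, 1.0000, 0.0000)
After 1 day: (0.4000, 0.2000, 0.4000)
After 2 days: (0.3200, 0.3200, 0.3600)
After 3 days: (0.3320, 0.3000, 0.3680)
After 4 days: (0.3300, 0.3032, 0.3668)
P(in Medium after 4 days) = 0.3032

0.3032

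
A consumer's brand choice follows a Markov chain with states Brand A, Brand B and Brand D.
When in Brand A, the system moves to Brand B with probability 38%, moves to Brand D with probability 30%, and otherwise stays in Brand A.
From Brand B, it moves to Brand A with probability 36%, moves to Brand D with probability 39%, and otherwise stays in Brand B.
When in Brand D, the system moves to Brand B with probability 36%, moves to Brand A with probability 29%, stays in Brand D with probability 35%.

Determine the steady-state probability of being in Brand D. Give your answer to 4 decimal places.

0.3471

Let the stationary distribution be π with π = πP and π_1 + π_2 + π_3 = 1.
π_1 = 0.32·π_1 + 0.36·π_2 + 0.29·π_3
π_2 = 0.38·π_1 + 0.25·π_2 + 0.36·π_3
Solving with the normalization constraint gives π = (0.3228, 0.3301, 0.3471).
So the stationary probability of Brand D is 0.3471.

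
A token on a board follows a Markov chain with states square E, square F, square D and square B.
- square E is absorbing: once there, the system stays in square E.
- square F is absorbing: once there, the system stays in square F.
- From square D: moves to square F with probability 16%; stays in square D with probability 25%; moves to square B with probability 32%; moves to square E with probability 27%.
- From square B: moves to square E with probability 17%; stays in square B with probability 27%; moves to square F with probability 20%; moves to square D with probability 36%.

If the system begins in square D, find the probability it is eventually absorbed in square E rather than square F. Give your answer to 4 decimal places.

Let h(s) be the probability of absorption at square E starting from transient state s. Then h(square E) = 1 and h(square F) = 0. By first-step analysis:
h(square D) = 0.27·1 + 0.16·0 + 0.25·h(square D) + 0.32·h(square B)
h(square B) = 0.17·1 + 0.2·0 + 0.36·h(square D) + 0.27·h(square B)
Solving: h(square D) = 0.5818, h(square B) = 0.5198.
Starting from square D, the probability is 0.5818.

0.5818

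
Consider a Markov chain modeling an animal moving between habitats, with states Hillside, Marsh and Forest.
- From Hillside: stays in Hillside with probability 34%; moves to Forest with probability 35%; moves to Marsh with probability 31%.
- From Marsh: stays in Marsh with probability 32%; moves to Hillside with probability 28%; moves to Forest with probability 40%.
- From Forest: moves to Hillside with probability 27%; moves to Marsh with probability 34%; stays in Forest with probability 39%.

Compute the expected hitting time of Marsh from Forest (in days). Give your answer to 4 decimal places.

3.0185

Let t(s) be the expected number of days to first reach Marsh from state s, with t(Marsh) = 0. Conditioning on the first day:
t(Hillside) = 1 + 0.34·t(Hillside) + 0.35·t(Forest)
t(Forest) = 1 + 0.27·t(Hillside) + 0.39·t(Forest)
Solving: t(Hillside) = 3.1159, t(Forest) = 3.0185.
Expected days from Forest to Marsh: 3.0185.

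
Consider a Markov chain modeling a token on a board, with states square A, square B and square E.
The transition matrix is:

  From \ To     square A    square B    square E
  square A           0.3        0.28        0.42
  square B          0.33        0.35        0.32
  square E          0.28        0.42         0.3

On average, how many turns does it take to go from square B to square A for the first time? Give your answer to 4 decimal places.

3.1815

Let t(s) be the expected number of turns to first reach square A from state s, with t(square A) = 0. Conditioning on the first turn:
t(square B) = 1 + 0.35·t(square B) + 0.32·t(square E)
t(square E) = 1 + 0.42·t(square B) + 0.3·t(square E)
Solving: t(square B) = 3.1815, t(square E) = 3.3375.
Expected turns from square B to square A: 3.1815.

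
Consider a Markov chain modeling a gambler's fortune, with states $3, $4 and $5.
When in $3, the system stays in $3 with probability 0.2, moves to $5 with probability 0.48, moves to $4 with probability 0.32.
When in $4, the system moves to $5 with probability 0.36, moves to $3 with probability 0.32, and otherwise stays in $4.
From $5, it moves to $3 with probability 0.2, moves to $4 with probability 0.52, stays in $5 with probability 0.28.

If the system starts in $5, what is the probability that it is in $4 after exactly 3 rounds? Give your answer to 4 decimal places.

Propagate the distribution vector 3 rounds from $5.
After 0 rounds: (0.0000, 0.0000, 1.0000)
After 1 round: (0.2000, 0.5200, 0.2800)
After 2 rounds: (0.2624, 0.3760, 0.3616)
After 3 rounds: (0.2451, 0.3923, 0.3626)
P(in $4 after 3 rounds) = 0.3923

0.3923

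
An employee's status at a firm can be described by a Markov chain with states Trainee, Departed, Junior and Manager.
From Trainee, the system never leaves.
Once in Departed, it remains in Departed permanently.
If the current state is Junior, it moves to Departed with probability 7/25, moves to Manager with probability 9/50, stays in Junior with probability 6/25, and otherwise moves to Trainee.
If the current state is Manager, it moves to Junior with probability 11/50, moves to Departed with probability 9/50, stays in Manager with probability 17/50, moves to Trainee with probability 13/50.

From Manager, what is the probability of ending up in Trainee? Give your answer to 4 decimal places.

Let h(s) be the probability of absorption at Trainee starting from transient state s. Then h(Trainee) = 1 and h(Departed) = 0. By first-step analysis:
h(Junior) = 0.3·1 + 0.28·0 + 0.24·h(Junior) + 0.18·h(Manager)
h(Manager) = 0.26·1 + 0.18·0 + 0.22·h(Junior) + 0.34·h(Manager)
Solving: h(Junior) = 0.5299, h(Manager) = 0.5706.
Starting from Manager, the probability is 0.5706.

0.5706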